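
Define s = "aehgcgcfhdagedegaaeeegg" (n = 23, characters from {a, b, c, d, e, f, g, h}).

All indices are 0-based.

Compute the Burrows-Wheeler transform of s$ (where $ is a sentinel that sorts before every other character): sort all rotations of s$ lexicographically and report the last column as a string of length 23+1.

gga$dgghegaedeacgechaefe

rank  rotation                  last
    0  $aehgcgcfhdagedegaaeeegg  g
    1  aaeeegg$aehgcgcfhdagedeg  g
    2  aeeegg$aehgcgcfhdagedega  a
    3  aehgcgcfhdagedegaaeeegg$  $
    4  agedegaaeeegg$aehgcgcfhd  d
    5  cfhdagedegaaeeegg$aehgcg  g
    6  cgcfhdagedegaaeeegg$aehg  g
    7  dagedegaaeeegg$aehgcgcfh  h
    8  degaaeeegg$aehgcgcfhdage  e
    9  edegaaeeegg$aehgcgcfhdag  g
   10  eeegg$aehgcgcfhdagedegaa  a
   11  eegg$aehgcgcfhdagedegaae  e
   12  egaaeeegg$aehgcgcfhdaged  d
   13  egg$aehgcgcfhdagedegaaee  e
   14  ehgcgcfhdagedegaaeeegg$a  a
   15  fhdagedegaaeeegg$aehgcgc  c
   16  g$aehgcgcfhdagedegaaeeeg  g
   17  gaaeeegg$aehgcgcfhdagede  e
   18  gcfhdagedegaaeeegg$aehgc  c
   19  gcgcfhdagedegaaeeegg$aeh  h
   20  gedegaaeeegg$aehgcgcfhda  a
   21  gg$aehgcgcfhdagedegaaeee  e
   22  hdagedegaaeeegg$aehgcgcf  f
   23  hgcgcfhdagedegaaeeegg$ae  e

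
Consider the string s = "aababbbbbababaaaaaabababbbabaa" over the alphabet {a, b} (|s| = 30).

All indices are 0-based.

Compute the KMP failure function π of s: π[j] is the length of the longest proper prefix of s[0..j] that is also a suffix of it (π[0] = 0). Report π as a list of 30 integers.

[0, 1, 0, 1, 0, 0, 0, 0, 0, 1, 0, 1, 0, 1, 2, 2, 2, 2, 2, 3, 4, 5, 1, 0, 0, 0, 1, 0, 1, 2]

π[0] = 0
j=1 s[j]='a': π[1]=1 (border 'a')
j=2 s[j]='b': k: 1→0; π[2]=0 (border '')
j=3 s[j]='a': π[3]=1 (border 'a')
j=4 s[j]='b': k: 1→0; π[4]=0 (border '')
j=5 s[j]='b': π[5]=0 (border '')
j=6 s[j]='b': π[6]=0 (border '')
j=7 s[j]='b': π[7]=0 (border '')
j=8 s[j]='b': π[8]=0 (border '')
j=9 s[j]='a': π[9]=1 (border 'a')
j=10 s[j]='b': k: 1→0; π[10]=0 (border '')
j=11 s[j]='a': π[11]=1 (border 'a')
j=12 s[j]='b': k: 1→0; π[12]=0 (border '')
j=13 s[j]='a': π[13]=1 (border 'a')
j=14 s[j]='a': π[14]=2 (border 'aa')
j=15 s[j]='a': k: 2→1; π[15]=2 (border 'aa')
j=16 s[j]='a': k: 2→1; π[16]=2 (border 'aa')
j=17 s[j]='a': k: 2→1; π[17]=2 (border 'aa')
j=18 s[j]='a': k: 2→1; π[18]=2 (border 'aa')
j=19 s[j]='b': π[19]=3 (border 'aab')
j=20 s[j]='a': π[20]=4 (border 'aaba')
j=21 s[j]='b': π[21]=5 (border 'aabab')
j=22 s[j]='a': k: 5→0; π[22]=1 (border 'a')
j=23 s[j]='b': k: 1→0; π[23]=0 (border '')
j=24 s[j]='b': π[24]=0 (border '')
j=25 s[j]='b': π[25]=0 (border '')
j=26 s[j]='a': π[26]=1 (border 'a')
j=27 s[j]='b': k: 1→0; π[27]=0 (border '')
j=28 s[j]='a': π[28]=1 (border 'a')
j=29 s[j]='a': π[29]=2 (border 'aa')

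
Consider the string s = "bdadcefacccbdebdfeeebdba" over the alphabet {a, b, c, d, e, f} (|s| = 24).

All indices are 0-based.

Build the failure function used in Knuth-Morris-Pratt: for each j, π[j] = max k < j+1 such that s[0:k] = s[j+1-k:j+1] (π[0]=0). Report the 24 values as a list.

[0, 0, 0, 0, 0, 0, 0, 0, 0, 0, 0, 1, 2, 0, 1, 2, 0, 0, 0, 0, 1, 2, 1, 0]

π[0] = 0
j=1 s[j]='d': π[1]=0 (border '')
j=2 s[j]='a': π[2]=0 (border '')
j=3 s[j]='d': π[3]=0 (border '')
j=4 s[j]='c': π[4]=0 (border '')
j=5 s[j]='e': π[5]=0 (border '')
j=6 s[j]='f': π[6]=0 (border '')
j=7 s[j]='a': π[7]=0 (border '')
j=8 s[j]='c': π[8]=0 (border '')
j=9 s[j]='c': π[9]=0 (border '')
j=10 s[j]='c': π[10]=0 (border '')
j=11 s[j]='b': π[11]=1 (border 'b')
j=12 s[j]='d': π[12]=2 (border 'bd')
j=13 s[j]='e': k: 2→0; π[13]=0 (border '')
j=14 s[j]='b': π[14]=1 (border 'b')
j=15 s[j]='d': π[15]=2 (border 'bd')
j=16 s[j]='f': k: 2→0; π[16]=0 (border '')
j=17 s[j]='e': π[17]=0 (border '')
j=18 s[j]='e': π[18]=0 (border '')
j=19 s[j]='e': π[19]=0 (border '')
j=20 s[j]='b': π[20]=1 (border 'b')
j=21 s[j]='d': π[21]=2 (border 'bd')
j=22 s[j]='b': k: 2→0; π[22]=1 (border 'b')
j=23 s[j]='a': k: 1→0; π[23]=0 (border '')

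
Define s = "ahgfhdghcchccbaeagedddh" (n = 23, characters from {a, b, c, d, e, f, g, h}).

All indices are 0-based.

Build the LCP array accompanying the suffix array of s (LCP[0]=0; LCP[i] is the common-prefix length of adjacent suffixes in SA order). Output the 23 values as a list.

[0, 1, 1, 0, 0, 1, 2, 1, 0, 2, 1, 1, 0, 1, 0, 0, 1, 1, 0, 1, 3, 1, 1]

rank→(start, suffix):
  0 → (14, 'aeagedddh')
  1 → (16, 'agedddh')
  2 → (0, 'ahgfhdghcchccbaeagedddh')
  3 → (13, 'baeagedddh')
  4 → (12, 'cbaeagedddh')
  5 → (11, 'ccbaeagedddh')
  6 → (8, 'cchccbaeagedddh')
  7 → (9, 'chccbaeagedddh')
  8 → (19, 'dddh')
  9 → (20, 'ddh')
  10 → (5, 'dghcchccbaeagedddh')
  11 → (21, 'dh')
  12 → (15, 'eagedddh')
  13 → (18, 'edddh')
  14 → (3, 'fhdghcchccbaeagedddh')
  15 → (17, 'gedddh')
  16 → (2, 'gfhdghcchccbaeagedddh')
  17 → (6, 'ghcchccbaeagedddh')
  18 → (22, 'h')
  19 → (10, 'hccbaeagedddh')
  20 → (7, 'hcchccbaeagedddh')
  21 → (4, 'hdghcchccbaeagedddh')
  22 → (1, 'hgfhdghcchccbaeagedddh')

SA = [14, 16, 0, 13, 12, 11, 8, 9, 19, 20, 5, 21, 15, 18, 3, 17, 2, 6, 22, 10, 7, 4, 1]
rank  pair      lcp
   1  s[14:],s[16:]  1  'a'
   2  s[16:],s[0:]  1  'a'
   3  s[0:],s[13:]  0  ''
   4  s[13:],s[12:]  0  ''
   5  s[12:],s[11:]  1  'c'
   6  s[11:],s[8:]  2  'cc'
   7  s[8:],s[9:]  1  'c'
   8  s[9:],s[19:]  0  ''
   9  s[19:],s[20:]  2  'dd'
  10  s[20:],s[5:]  1  'd'
  11  s[5:],s[21:]  1  'd'
  12  s[21:],s[15:]  0  ''
  13  s[15:],s[18:]  1  'e'
  14  s[18:],s[3:]  0  ''
  15  s[3:],s[17:]  0  ''
  16  s[17:],s[2:]  1  'g'
  17  s[2:],s[6:]  1  'g'
  18  s[6:],s[22:]  0  ''
  19  s[22:],s[10:]  1  'h'
  20  s[10:],s[7:]  3  'hcc'
  21  s[7:],s[4:]  1  'h'
  22  s[4:],s[1:]  1  'h'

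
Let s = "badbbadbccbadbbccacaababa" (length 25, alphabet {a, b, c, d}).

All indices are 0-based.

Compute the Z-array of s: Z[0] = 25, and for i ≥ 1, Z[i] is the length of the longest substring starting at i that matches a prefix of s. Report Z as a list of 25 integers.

[25, 0, 0, 1, 4, 0, 0, 1, 0, 0, 5, 0, 0, 1, 1, 0, 0, 0, 0, 0, 0, 2, 0, 2, 0]

Z[0]=25
i=1: fresh scan; Z[1]=0
i=2: fresh scan; Z[2]=0
i=3: fresh scan; Z[3]=1 grow→box=[3,4)
i=4: fresh scan; Z[4]=4 grow→box=[4,8)
i=5: min(r-i=3, Z[1]=0)=0; Z[5]=0
i=6: min(r-i=2, Z[2]=0)=0; Z[6]=0
i=7: min(r-i=1, Z[3]=1)=1; Z[7]=1
i=8: fresh scan; Z[8]=0
i=9: fresh scan; Z[9]=0
i=10: fresh scan; Z[10]=5 grow→box=[10,15)
i=11: min(r-i=4, Z[1]=0)=0; Z[11]=0
i=12: min(r-i=3, Z[2]=0)=0; Z[12]=0
i=13: min(r-i=2, Z[3]=1)=1; Z[13]=1
i=14: min(r-i=1, Z[4]=4)=1; Z[14]=1
i=15: fresh scan; Z[15]=0
i=16: fresh scan; Z[16]=0
i=17: fresh scan; Z[17]=0
i=18: fresh scan; Z[18]=0
i=19: fresh scan; Z[19]=0
i=20: fresh scan; Z[20]=0
i=21: fresh scan; Z[21]=2 grow→box=[21,23)
i=22: min(r-i=1, Z[1]=0)=0; Z[22]=0
i=23: fresh scan; Z[23]=2 grow→box=[23,25)
i=24: min(r-i=1, Z[1]=0)=0; Z[24]=0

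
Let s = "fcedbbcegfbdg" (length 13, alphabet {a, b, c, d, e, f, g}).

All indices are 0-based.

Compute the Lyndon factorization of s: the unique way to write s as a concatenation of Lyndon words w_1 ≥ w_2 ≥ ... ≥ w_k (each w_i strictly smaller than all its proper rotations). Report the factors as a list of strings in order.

["f", "ced", "bbcegfbdg"]

emit factor 1: 'f' (i=0, period=1)
emit factor 2: 'ced' (i=1, period=3)
emit factor 3: 'bbcegfbdg' (i=4, period=9)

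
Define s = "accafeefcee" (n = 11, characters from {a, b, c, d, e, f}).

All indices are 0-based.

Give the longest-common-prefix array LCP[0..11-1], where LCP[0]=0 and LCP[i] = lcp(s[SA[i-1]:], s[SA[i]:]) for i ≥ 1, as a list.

[0, 1, 0, 1, 1, 0, 1, 2, 1, 0, 1]

rank | idx | suffix
   0 |   0 | accafeefcee
   1 |   3 | afeefcee
   2 |   2 | cafeefcee
   3 |   1 | ccafeefcee
   4 |   8 | cee
   5 |  10 | e
   6 |   9 | ee
   7 |   5 | eefcee
   8 |   6 | efcee
   9 |   7 | fcee
  10 |   4 | feefcee

SA = [0, 3, 2, 1, 8, 10, 9, 5, 6, 7, 4]
[i] adj suffixes → lcp
  [1] 0/3 → 1 ('a')
  [2] 3/2 → 0 ('')
  [3] 2/1 → 1 ('c')
  [4] 1/8 → 1 ('c')
  [5] 8/10 → 0 ('')
  [6] 10/9 → 1 ('e')
  [7] 9/5 → 2 ('ee')
  [8] 5/6 → 1 ('e')
  [9] 6/7 → 0 ('')
  [10] 7/4 → 1 ('f')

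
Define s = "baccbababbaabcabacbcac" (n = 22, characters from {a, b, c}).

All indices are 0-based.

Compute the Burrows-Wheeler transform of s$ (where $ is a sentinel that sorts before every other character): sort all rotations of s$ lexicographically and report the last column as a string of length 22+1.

rank  rotation                 last
    0  $baccbababbaabcabacbcac  c
    1  aabcabacbcac$baccbababb  b
    2  ababbaabcabacbcac$baccb  b
    3  abacbcac$baccbababbaabc  c
    4  abbaabcabacbcac$baccbab  b
    5  abcabacbcac$baccbababba  a
    6  ac$baccbababbaabcabacbc  c
    7  acbcac$baccbababbaabcab  b
    8  accbababbaabcabacbcac$b  b
    9  baabcabacbcac$baccbabab  b
   10  bababbaabcabacbcac$bacc  c
   11  babbaabcabacbcac$baccba  a
   12  bacbcac$baccbababbaabca  a
   13  baccbababbaabcabacbcac$  $
   14  bbaabcabacbcac$baccbaba  a
   15  bcabacbcac$baccbababbaa  a
   16  bcac$baccbababbaabcabac  c
   17  c$baccbababbaabcabacbca  a
   18  cabacbcac$baccbababbaab  b
   19  cac$baccbababbaabcabacb  b
   20  cbababbaabcabacbcac$bac  c
   21  cbcac$baccbababbaabcaba  a
   22  ccbababbaabcabacbcac$ba  a

cbbcbacbbbcaa$aacabbcaa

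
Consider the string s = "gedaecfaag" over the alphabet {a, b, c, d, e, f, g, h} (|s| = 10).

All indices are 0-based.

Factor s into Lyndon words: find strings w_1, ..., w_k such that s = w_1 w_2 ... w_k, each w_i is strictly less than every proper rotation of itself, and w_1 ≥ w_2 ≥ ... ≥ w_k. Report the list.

emit factor 1: 'g' (i=0, period=1)
emit factor 2: 'e' (i=1, period=1)
emit factor 3: 'd' (i=2, period=1)
emit factor 4: 'aecf' (i=3, period=4)
emit factor 5: 'aag' (i=7, period=3)

["g", "e", "d", "aecf", "aag"]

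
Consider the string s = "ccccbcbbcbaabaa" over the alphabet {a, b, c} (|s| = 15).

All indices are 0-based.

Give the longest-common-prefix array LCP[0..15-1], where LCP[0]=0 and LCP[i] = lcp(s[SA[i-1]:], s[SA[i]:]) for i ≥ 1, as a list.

[0, 1, 2, 1, 0, 3, 1, 1, 3, 0, 2, 2, 1, 2, 3]

sorted suffixes:
  #0 SA[0]=14  'a'
  #1 SA[1]=13  'aa'
  #2 SA[2]=10  'aabaa'
  #3 SA[3]=11  'abaa'
  #4 SA[4]=12  'baa'
  #5 SA[5]=9  'baabaa'
  #6 SA[6]=6  'bbcbaabaa'
  #7 SA[7]=7  'bcbaabaa'
  #8 SA[8]=4  'bcbbcbaabaa'
  #9 SA[9]=8  'cbaabaa'
  #10 SA[10]=5  'cbbcbaabaa'
  #11 SA[11]=3  'cbcbbcbaabaa'
  #12 SA[12]=2  'ccbcbbcbaabaa'
  #13 SA[13]=1  'cccbcbbcbaabaa'
  #14 SA[14]=0  'ccccbcbbcbaabaa'

SA = [14, 13, 10, 11, 12, 9, 6, 7, 4, 8, 5, 3, 2, 1, 0]
[i] adj suffixes → lcp
  [1] 14/13 → 1 ('a')
  [2] 13/10 → 2 ('aa')
  [3] 10/11 → 1 ('a')
  [4] 11/12 → 0 ('')
  [5] 12/9 → 3 ('baa')
  [6] 9/6 → 1 ('b')
  [7] 6/7 → 1 ('b')
  [8] 7/4 → 3 ('bcb')
  [9] 4/8 → 0 ('')
  [10] 8/5 → 2 ('cb')
  [11] 5/3 → 2 ('cb')
  [12] 3/2 → 1 ('c')
  [13] 2/1 → 2 ('cc')
  [14] 1/0 → 3 ('ccc')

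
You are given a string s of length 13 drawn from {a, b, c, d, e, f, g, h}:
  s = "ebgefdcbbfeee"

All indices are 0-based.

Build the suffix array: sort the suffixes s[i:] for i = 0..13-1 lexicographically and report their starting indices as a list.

[7, 8, 1, 6, 5, 12, 0, 11, 10, 3, 4, 9, 2]

sorted suffixes:
  #0 SA[0]=7  'bbfeee'
  #1 SA[1]=8  'bfeee'
  #2 SA[2]=1  'bgefdcbbfeee'
  #3 SA[3]=6  'cbbfeee'
  #4 SA[4]=5  'dcbbfeee'
  #5 SA[5]=12  'e'
  #6 SA[6]=0  'ebgefdcbbfeee'
  #7 SA[7]=11  'ee'
  #8 SA[8]=10  'eee'
  #9 SA[9]=3  'efdcbbfeee'
  #10 SA[10]=4  'fdcbbfeee'
  #11 SA[11]=9  'feee'
  #12 SA[12]=2  'gefdcbbfeee'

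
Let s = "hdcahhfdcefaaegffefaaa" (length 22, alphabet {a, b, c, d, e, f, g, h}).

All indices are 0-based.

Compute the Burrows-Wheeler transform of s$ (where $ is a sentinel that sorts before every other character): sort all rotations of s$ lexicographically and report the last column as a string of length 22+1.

rank  rotation                 last
    0  $hdcahhfdcefaaegffefaaa  a
    1  a$hdcahhfdcefaaegffefaa  a
    2  aa$hdcahhfdcefaaegffefa  a
    3  aaa$hdcahhfdcefaaegffef  f
    4  aaegffefaaa$hdcahhfdcef  f
    5  aegffefaaa$hdcahhfdcefa  a
    6  ahhfdcefaaegffefaaa$hdc  c
    7  cahhfdcefaaegffefaaa$hd  d
    8  cefaaegffefaaa$hdcahhfd  d
    9  dcahhfdcefaaegffefaaa$h  h
   10  dcefaaegffefaaa$hdcahhf  f
   11  efaaa$hdcahhfdcefaaegff  f
   12  efaaegffefaaa$hdcahhfdc  c
   13  egffefaaa$hdcahhfdcefaa  a
   14  faaa$hdcahhfdcefaaegffe  e
   15  faaegffefaaa$hdcahhfdce  e
   16  fdcefaaegffefaaa$hdcahh  h
   17  fefaaa$hdcahhfdcefaaegf  f
   18  ffefaaa$hdcahhfdcefaaeg  g
   19  gffefaaa$hdcahhfdcefaae  e
   20  hdcahhfdcefaaegffefaaa$  $
   21  hfdcefaaegffefaaa$hdcah  h
   22  hhfdcefaaegffefaaa$hdca  a

aaaffacddhffcaeehfge$ha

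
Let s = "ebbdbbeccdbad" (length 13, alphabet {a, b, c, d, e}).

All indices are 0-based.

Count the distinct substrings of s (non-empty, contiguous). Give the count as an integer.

rank | idx | suffix
   0 |  11 | ad
   1 |  10 | bad
   2 |   1 | bbdbbeccdbad
   3 |   4 | bbeccdbad
   4 |   2 | bdbbeccdbad
   5 |   5 | beccdbad
   6 |   7 | ccdbad
   7 |   8 | cdbad
   8 |  12 | d
   9 |   9 | dbad
  10 |   3 | dbbeccdbad
  11 |   0 | ebbdbbeccdbad
  12 |   6 | eccdbad

SA = [11, 10, 1, 4, 2, 5, 7, 8, 12, 9, 3, 0, 6]
i: (SA[i-1],SA[i]) lcp shared
  1: (11,10) 0 ''
  2: (10,1) 1 'b'
  3: (1,4) 2 'bb'
  4: (4,2) 1 'b'
  5: (2,5) 1 'b'
  6: (5,7) 0 ''
  7: (7,8) 1 'c'
  8: (8,12) 0 ''
  9: (12,9) 1 'd'
  10: (9,3) 2 'db'
  11: (3,0) 0 ''
  12: (0,6) 1 'e'

n(n+1)/2 = 13·14/2 = 91
Σ LCP = 0 + 0 + 1 + 2 + 1 + 1 + 0 + 1 + 0 + 1 + 2 + 0 + 1 = 10
distinct = 91 − 10 = 81

81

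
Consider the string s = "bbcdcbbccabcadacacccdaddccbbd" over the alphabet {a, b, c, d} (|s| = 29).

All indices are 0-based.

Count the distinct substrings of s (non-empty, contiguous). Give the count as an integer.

393

sorted suffixes:
  #0 SA[0]=9  'abcadacacccdaddccbbd'
  #1 SA[1]=14  'acacccdaddccbbd'
  #2 SA[2]=16  'acccdaddccbbd'
  #3 SA[3]=12  'adacacccdaddccbbd'
  #4 SA[4]=21  'addccbbd'
  #5 SA[5]=5  'bbccabcadacacccdaddccbbd'
  #6 SA[6]=0  'bbcdcbbccabcadacacccdaddccbbd'
  #7 SA[7]=26  'bbd'
  #8 SA[8]=10  'bcadacacccdaddccbbd'
  #9 SA[9]=6  'bccabcadacacccdaddccbbd'
  #10 SA[10]=1  'bcdcbbccabcadacacccdaddccbbd'
  #11 SA[11]=27  'bd'
  #12 SA[12]=8  'cabcadacacccdaddccbbd'
  #13 SA[13]=15  'cacccdaddccbbd'
  #14 SA[14]=11  'cadacacccdaddccbbd'
  #15 SA[15]=4  'cbbccabcadacacccdaddccbbd'
  #16 SA[16]=25  'cbbd'
  #17 SA[17]=7  'ccabcadacacccdaddccbbd'
  #18 SA[18]=24  'ccbbd'
  #19 SA[19]=17  'cccdaddccbbd'
  #20 SA[20]=18  'ccdaddccbbd'
  #21 SA[21]=19  'cdaddccbbd'
  #22 SA[22]=2  'cdcbbccabcadacacccdaddccbbd'
  #23 SA[23]=28  'd'
  #24 SA[24]=13  'dacacccdaddccbbd'
  #25 SA[25]=20  'daddccbbd'
  #26 SA[26]=3  'dcbbccabcadacacccdaddccbbd'
  #27 SA[27]=23  'dccbbd'
  #28 SA[28]=22  'ddccbbd'

SA = [9, 14, 16, 12, 21, 5, 0, 26, 10, 6, 1, 27, 8, 15, 11, 4, 25, 7, 24, 17, 18, 19, 2, 28, 13, 20, 3, 23, 22]
[i] adj suffixes → lcp
  [1] 9/14 → 1 ('a')
  [2] 14/16 → 2 ('ac')
  [3] 16/12 → 1 ('a')
  [4] 12/21 → 2 ('ad')
  [5] 21/5 → 0 ('')
  [6] 5/0 → 3 ('bbc')
  [7] 0/26 → 2 ('bb')
  [8] 26/10 → 1 ('b')
  [9] 10/6 → 2 ('bc')
  [10] 6/1 → 2 ('bc')
  [11] 1/27 → 1 ('b')
  [12] 27/8 → 0 ('')
  [13] 8/15 → 2 ('ca')
  [14] 15/11 → 2 ('ca')
  [15] 11/4 → 1 ('c')
  [16] 4/25 → 3 ('cbb')
  [17] 25/7 → 1 ('c')
  [18] 7/24 → 2 ('cc')
  [19] 24/17 → 2 ('cc')
  [20] 17/18 → 2 ('cc')
  [21] 18/19 → 1 ('c')
  [22] 19/2 → 2 ('cd')
  [23] 2/28 → 0 ('')
  [24] 28/13 → 1 ('d')
  [25] 13/20 → 2 ('da')
  [26] 20/3 → 1 ('d')
  [27] 3/23 → 2 ('dc')
  [28] 23/22 → 1 ('d')

n(n+1)/2 = 29·30/2 = 435
Σ LCP = 0 + 1 + 2 + 1 + 2 + 0 + 3 + 2 + 1 + 2 + 2 + 1 + 0 + 2 + 2 + 1 + 3 + 1 + 2 + 2 + 2 + 1 + 2 + 0 + 1 + 2 + 1 + 2 + 1 = 42
distinct = 435 − 42 = 393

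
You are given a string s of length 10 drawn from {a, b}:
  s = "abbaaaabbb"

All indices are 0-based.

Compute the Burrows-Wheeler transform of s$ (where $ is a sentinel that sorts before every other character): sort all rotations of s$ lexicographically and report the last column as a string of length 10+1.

rank  rotation     last
    0  $abbaaaabbb  b
    1  aaaabbb$abb  b
    2  aaabbb$abba  a
    3  aabbb$abbaa  a
    4  abbaaaabbb$  $
    5  abbb$abbaaa  a
    6  b$abbaaaabb  b
    7  baaaabbb$ab  b
    8  bb$abbaaaab  b
    9  bbaaaabbb$a  a
   10  bbb$abbaaaa  a

bbaa$abbbaa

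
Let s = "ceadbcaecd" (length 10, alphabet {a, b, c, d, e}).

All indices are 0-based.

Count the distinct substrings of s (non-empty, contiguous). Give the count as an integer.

rank→(start, suffix):
  0 → (2, 'adbcaecd')
  1 → (6, 'aecd')
  2 → (4, 'bcaecd')
  3 → (5, 'caecd')
  4 → (8, 'cd')
  5 → (0, 'ceadbcaecd')
  6 → (9, 'd')
  7 → (3, 'dbcaecd')
  8 → (1, 'eadbcaecd')
  9 → (7, 'ecd')

SA = [2, 6, 4, 5, 8, 0, 9, 3, 1, 7]
rank  pair      lcp
   1  s[2:],s[6:]  1  'a'
   2  s[6:],s[4:]  0  ''
   3  s[4:],s[5:]  0  ''
   4  s[5:],s[8:]  1  'c'
   5  s[8:],s[0:]  1  'c'
   6  s[0:],s[9:]  0  ''
   7  s[9:],s[3:]  1  'd'
   8  s[3:],s[1:]  0  ''
   9  s[1:],s[7:]  1  'e'

n(n+1)/2 = 10·11/2 = 55
Σ LCP = 0 + 1 + 0 + 0 + 1 + 1 + 0 + 1 + 0 + 1 = 5
distinct = 55 − 5 = 50

50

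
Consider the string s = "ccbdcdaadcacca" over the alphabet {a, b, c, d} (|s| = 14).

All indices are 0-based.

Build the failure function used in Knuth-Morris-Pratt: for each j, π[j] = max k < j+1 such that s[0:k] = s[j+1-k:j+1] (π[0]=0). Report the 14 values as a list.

π[0] = 0
j=1 s[j]='c': π[1]=1 (border 'c')
j=2 s[j]='b': k: 1→0; π[2]=0 (border '')
j=3 s[j]='d': π[3]=0 (border '')
j=4 s[j]='c': π[4]=1 (border 'c')
j=5 s[j]='d': k: 1→0; π[5]=0 (border '')
j=6 s[j]='a': π[6]=0 (border '')
j=7 s[j]='a': π[7]=0 (border '')
j=8 s[j]='d': π[8]=0 (border '')
j=9 s[j]='c': π[9]=1 (border 'c')
j=10 s[j]='a': k: 1→0; π[10]=0 (border '')
j=11 s[j]='c': π[11]=1 (border 'c')
j=12 s[j]='c': π[12]=2 (border 'cc')
j=13 s[j]='a': k: 2→1→0; π[13]=0 (border '')

[0, 1, 0, 0, 1, 0, 0, 0, 0, 1, 0, 1, 2, 0]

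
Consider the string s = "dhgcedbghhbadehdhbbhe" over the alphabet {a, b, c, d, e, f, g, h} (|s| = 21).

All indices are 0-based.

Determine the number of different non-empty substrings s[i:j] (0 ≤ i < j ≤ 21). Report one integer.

215

rank | idx | suffix
   0 |  11 | adehdhbbhe
   1 |  10 | badehdhbbhe
   2 |  17 | bbhe
   3 |   6 | bghhbadehdhbbhe
   4 |  18 | bhe
   5 |   3 | cedbghhbadehdhbbhe
   6 |   5 | dbghhbadehdhbbhe
   7 |  12 | dehdhbbhe
   8 |  15 | dhbbhe
   9 |   0 | dhgcedbghhbadehdhbbhe
  10 |  20 | e
  11 |   4 | edbghhbadehdhbbhe
  12 |  13 | ehdhbbhe
  13 |   2 | gcedbghhbadehdhbbhe
  14 |   7 | ghhbadehdhbbhe
  15 |   9 | hbadehdhbbhe
  16 |  16 | hbbhe
  17 |  14 | hdhbbhe
  18 |  19 | he
  19 |   1 | hgcedbghhbadehdhbbhe
  20 |   8 | hhbadehdhbbhe

SA = [11, 10, 17, 6, 18, 3, 5, 12, 15, 0, 20, 4, 13, 2, 7, 9, 16, 14, 19, 1, 8]
rank  pair      lcp
   1  s[11:],s[10:]  0  ''
   2  s[10:],s[17:]  1  'b'
   3  s[17:],s[6:]  1  'b'
   4  s[6:],s[18:]  1  'b'
   5  s[18:],s[3:]  0  ''
   6  s[3:],s[5:]  0  ''
   7  s[5:],s[12:]  1  'd'
   8  s[12:],s[15:]  1  'd'
   9  s[15:],s[0:]  2  'dh'
  10  s[0:],s[20:]  0  ''
  11  s[20:],s[4:]  1  'e'
  12  s[4:],s[13:]  1  'e'
  13  s[13:],s[2:]  0  ''
  14  s[2:],s[7:]  1  'g'
  15  s[7:],s[9:]  0  ''
  16  s[9:],s[16:]  2  'hb'
  17  s[16:],s[14:]  1  'h'
  18  s[14:],s[19:]  1  'h'
  19  s[19:],s[1:]  1  'h'
  20  s[1:],s[8:]  1  'h'

n(n+1)/2 = 21·22/2 = 231
Σ LCP = 0 + 0 + 1 + 1 + 1 + 0 + 0 + 1 + 1 + 2 + 0 + 1 + 1 + 0 + 1 + 0 + 2 + 1 + 1 + 1 + 1 = 16
distinct = 231 − 16 = 215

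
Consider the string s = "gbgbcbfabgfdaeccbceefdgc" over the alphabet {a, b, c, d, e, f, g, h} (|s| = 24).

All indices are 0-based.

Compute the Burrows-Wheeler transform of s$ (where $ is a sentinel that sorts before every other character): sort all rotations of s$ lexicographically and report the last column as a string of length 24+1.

cfdgccgagcbebffacebgeb$db

rank  rotation                   last
    0  $gbgbcbfabgfdaeccbceefdgc  c
    1  abgfdaeccbceefdgc$gbgbcbf  f
    2  aeccbceefdgc$gbgbcbfabgfd  d
    3  bcbfabgfdaeccbceefdgc$gbg  g
    4  bceefdgc$gbgbcbfabgfdaecc  c
    5  bfabgfdaeccbceefdgc$gbgbc  c
    6  bgbcbfabgfdaeccbceefdgc$g  g
    7  bgfdaeccbceefdgc$gbgbcbfa  a
    8  c$gbgbcbfabgfdaeccbceefdg  g
    9  cbceefdgc$gbgbcbfabgfdaec  c
   10  cbfabgfdaeccbceefdgc$gbgb  b
   11  ccbceefdgc$gbgbcbfabgfdae  e
   12  ceefdgc$gbgbcbfabgfdaeccb  b
   13  daeccbceefdgc$gbgbcbfabgf  f
   14  dgc$gbgbcbfabgfdaeccbceef  f
   15  eccbceefdgc$gbgbcbfabgfda  a
   16  eefdgc$gbgbcbfabgfdaeccbc  c
   17  efdgc$gbgbcbfabgfdaeccbce  e
   18  fabgfdaeccbceefdgc$gbgbcb  b
   19  fdaeccbceefdgc$gbgbcbfabg  g
   20  fdgc$gbgbcbfabgfdaeccbcee  e
   21  gbcbfabgfdaeccbceefdgc$gb  b
   22  gbgbcbfabgfdaeccbceefdgc$  $
   23  gc$gbgbcbfabgfdaeccbceefd  d
   24  gfdaeccbceefdgc$gbgbcbfab  b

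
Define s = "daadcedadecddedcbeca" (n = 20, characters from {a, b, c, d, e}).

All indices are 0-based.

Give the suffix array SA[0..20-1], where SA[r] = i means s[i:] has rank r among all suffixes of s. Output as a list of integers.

[19, 1, 2, 7, 16, 18, 15, 10, 4, 0, 6, 14, 3, 11, 8, 12, 17, 9, 5, 13]

rank | idx | suffix
   0 |  19 | a
   1 |   1 | aadcedadecddedcbeca
   2 |   2 | adcedadecddedcbeca
   3 |   7 | adecddedcbeca
   4 |  16 | beca
   5 |  18 | ca
   6 |  15 | cbeca
   7 |  10 | cddedcbeca
   8 |   4 | cedadecddedcbeca
   9 |   0 | daadcedadecddedcbeca
  10 |   6 | dadecddedcbeca
  11 |  14 | dcbeca
  12 |   3 | dcedadecddedcbeca
  13 |  11 | ddedcbeca
  14 |   8 | decddedcbeca
  15 |  12 | dedcbeca
  16 |  17 | eca
  17 |   9 | ecddedcbeca
  18 |   5 | edadecddedcbeca
  19 |  13 | edcbeca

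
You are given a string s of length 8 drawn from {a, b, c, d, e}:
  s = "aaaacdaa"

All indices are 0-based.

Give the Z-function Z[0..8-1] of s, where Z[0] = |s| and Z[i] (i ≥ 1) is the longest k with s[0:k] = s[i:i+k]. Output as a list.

[8, 3, 2, 1, 0, 0, 2, 1]

Z[0]=8
i=1: fresh scan; Z[1]=3 grow→box=[1,4)
i=2: min(r-i=2, Z[1]=3)=2; Z[2]=2
i=3: min(r-i=1, Z[2]=2)=1; Z[3]=1
i=4: fresh scan; Z[4]=0
i=5: fresh scan; Z[5]=0
i=6: fresh scan; Z[6]=2 grow→box=[6,8)
i=7: min(r-i=1, Z[1]=3)=1; Z[7]=1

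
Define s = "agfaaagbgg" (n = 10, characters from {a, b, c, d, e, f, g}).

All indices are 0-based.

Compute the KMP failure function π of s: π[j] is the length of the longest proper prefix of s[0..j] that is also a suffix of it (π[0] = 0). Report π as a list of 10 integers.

[0, 0, 0, 1, 1, 1, 2, 0, 0, 0]

π[0] = 0
j=1 s[j]='g': π[1]=0 (border '')
j=2 s[j]='f': π[2]=0 (border '')
j=3 s[j]='a': π[3]=1 (border 'a')
j=4 s[j]='a': k: 1→0; π[4]=1 (border 'a')
j=5 s[j]='a': k: 1→0; π[5]=1 (border 'a')
j=6 s[j]='g': π[6]=2 (border 'ag')
j=7 s[j]='b': k: 2→0; π[7]=0 (border '')
j=8 s[j]='g': π[8]=0 (border '')
j=9 s[j]='g': π[9]=0 (border '')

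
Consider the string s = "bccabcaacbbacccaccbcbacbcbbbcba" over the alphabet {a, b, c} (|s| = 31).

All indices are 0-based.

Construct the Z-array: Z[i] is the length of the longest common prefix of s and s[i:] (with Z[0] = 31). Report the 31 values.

Z[0]=31
i=1: i≥r, start 0; Z[1]=0
i=2: i≥r, start 0; Z[2]=0
i=3: i≥r, start 0; Z[3]=0
i=4: i≥r, start 0; Z[4]=2 scan→box=[4,6)
i=5: min(r-i=1, Z[1]=0)=0; Z[5]=0
i=6: i≥r, start 0; Z[6]=0
i=7: i≥r, start 0; Z[7]=0
i=8: i≥r, start 0; Z[8]=0
i=9: i≥r, start 0; Z[9]=1 scan→box=[9,10)
i=10: i≥r, start 0; Z[10]=1 scan→box=[10,11)
i=11: i≥r, start 0; Z[11]=0
i=12: i≥r, start 0; Z[12]=0
i=13: i≥r, start 0; Z[13]=0
i=14: i≥r, start 0; Z[14]=0
i=15: i≥r, start 0; Z[15]=0
i=16: i≥r, start 0; Z[16]=0
i=17: i≥r, start 0; Z[17]=0
i=18: i≥r, start 0; Z[18]=2 scan→box=[18,20)
i=19: min(r-i=1, Z[1]=0)=0; Z[19]=0
i=20: i≥r, start 0; Z[20]=1 scan→box=[20,21)
i=21: i≥r, start 0; Z[21]=0
i=22: i≥r, start 0; Z[22]=0
i=23: i≥r, start 0; Z[23]=2 scan→box=[23,25)
i=24: min(r-i=1, Z[1]=0)=0; Z[24]=0
i=25: i≥r, start 0; Z[25]=1 scan→box=[25,26)
i=26: i≥r, start 0; Z[26]=1 scan→box=[26,27)
i=27: i≥r, start 0; Z[27]=2 scan→box=[27,29)
i=28: min(r-i=1, Z[1]=0)=0; Z[28]=0
i=29: i≥r, start 0; Z[29]=1 scan→box=[29,30)
i=30: i≥r, start 0; Z[30]=0

[31, 0, 0, 0, 2, 0, 0, 0, 0, 1, 1, 0, 0, 0, 0, 0, 0, 0, 2, 0, 1, 0, 0, 2, 0, 1, 1, 2, 0, 1, 0]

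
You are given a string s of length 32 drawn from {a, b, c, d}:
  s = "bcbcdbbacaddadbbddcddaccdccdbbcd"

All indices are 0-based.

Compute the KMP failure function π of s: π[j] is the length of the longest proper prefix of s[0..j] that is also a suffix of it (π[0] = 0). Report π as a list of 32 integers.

π[0] = 0
j=1 s[j]='c': π[1]=0 (border '')
j=2 s[j]='b': π[2]=1 (border 'b')
j=3 s[j]='c': π[3]=2 (border 'bc')
j=4 s[j]='d': k: 2→0; π[4]=0 (border '')
j=5 s[j]='b': π[5]=1 (border 'b')
j=6 s[j]='b': k: 1→0; π[6]=1 (border 'b')
j=7 s[j]='a': k: 1→0; π[7]=0 (border '')
j=8 s[j]='c': π[8]=0 (border '')
j=9 s[j]='a': π[9]=0 (border '')
j=10 s[j]='d': π[10]=0 (border '')
j=11 s[j]='d': π[11]=0 (border '')
j=12 s[j]='a': π[12]=0 (border '')
j=13 s[j]='d': π[13]=0 (border '')
j=14 s[j]='b': π[14]=1 (border 'b')
j=15 s[j]='b': k: 1→0; π[15]=1 (border 'b')
j=16 s[j]='d': k: 1→0; π[16]=0 (border '')
j=17 s[j]='d': π[17]=0 (border '')
j=18 s[j]='c': π[18]=0 (border '')
j=19 s[j]='d': π[19]=0 (border '')
j=20 s[j]='d': π[20]=0 (border '')
j=21 s[j]='a': π[21]=0 (border '')
j=22 s[j]='c': π[22]=0 (border '')
j=23 s[j]='c': π[23]=0 (border '')
j=24 s[j]='d': π[24]=0 (border '')
j=25 s[j]='c': π[25]=0 (border '')
j=26 s[j]='c': π[26]=0 (border '')
j=27 s[j]='d': π[27]=0 (border '')
j=28 s[j]='b': π[28]=1 (border 'b')
j=29 s[j]='b': k: 1→0; π[29]=1 (border 'b')
j=30 s[j]='c': π[30]=2 (border 'bc')
j=31 s[j]='d': k: 2→0; π[31]=0 (border '')

[0, 0, 1, 2, 0, 1, 1, 0, 0, 0, 0, 0, 0, 0, 1, 1, 0, 0, 0, 0, 0, 0, 0, 0, 0, 0, 0, 0, 1, 1, 2, 0]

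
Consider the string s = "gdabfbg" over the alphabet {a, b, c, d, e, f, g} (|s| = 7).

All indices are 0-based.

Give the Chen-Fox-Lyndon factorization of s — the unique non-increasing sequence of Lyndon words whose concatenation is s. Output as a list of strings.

emit factor 1: 'g' (i=0, period=1)
emit factor 2: 'd' (i=1, period=1)
emit factor 3: 'abfbg' (i=2, period=5)

["g", "d", "abfbg"]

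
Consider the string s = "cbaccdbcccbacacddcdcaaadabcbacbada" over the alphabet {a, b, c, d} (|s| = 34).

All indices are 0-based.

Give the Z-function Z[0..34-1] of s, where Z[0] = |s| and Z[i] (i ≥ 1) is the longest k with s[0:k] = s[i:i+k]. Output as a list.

Z[0]=34
i=1: fresh scan; Z[1]=0
i=2: fresh scan; Z[2]=0
i=3: fresh scan; Z[3]=1 scan→box=[3,4)
i=4: fresh scan; Z[4]=1 scan→box=[4,5)
i=5: fresh scan; Z[5]=0
i=6: fresh scan; Z[6]=0
i=7: fresh scan; Z[7]=1 scan→box=[7,8)
i=8: fresh scan; Z[8]=1 scan→box=[8,9)
i=9: fresh scan; Z[9]=4 scan→box=[9,13)
i=10: min(r-i=3, Z[1]=0)=0; Z[10]=0
i=11: min(r-i=2, Z[2]=0)=0; Z[11]=0
i=12: min(r-i=1, Z[3]=1)=1; Z[12]=1
i=13: fresh scan; Z[13]=0
i=14: fresh scan; Z[14]=1 scan→box=[14,15)
i=15: fresh scan; Z[15]=0
i=16: fresh scan; Z[16]=0
i=17: fresh scan; Z[17]=1 scan→box=[17,18)
i=18: fresh scan; Z[18]=0
i=19: fresh scan; Z[19]=1 scan→box=[19,20)
i=20: fresh scan; Z[20]=0
i=21: fresh scan; Z[21]=0
i=22: fresh scan; Z[22]=0
i=23: fresh scan; Z[23]=0
i=24: fresh scan; Z[24]=0
i=25: fresh scan; Z[25]=0
i=26: fresh scan; Z[26]=4 scan→box=[26,30)
i=27: min(r-i=3, Z[1]=0)=0; Z[27]=0
i=28: min(r-i=2, Z[2]=0)=0; Z[28]=0
i=29: min(r-i=1, Z[3]=1)=1; Z[29]=3 scan→box=[29,32)
i=30: min(r-i=2, Z[1]=0)=0; Z[30]=0
i=31: min(r-i=1, Z[2]=0)=0; Z[31]=0
i=32: fresh scan; Z[32]=0
i=33: fresh scan; Z[33]=0

[34, 0, 0, 1, 1, 0, 0, 1, 1, 4, 0, 0, 1, 0, 1, 0, 0, 1, 0, 1, 0, 0, 0, 0, 0, 0, 4, 0, 0, 3, 0, 0, 0, 0]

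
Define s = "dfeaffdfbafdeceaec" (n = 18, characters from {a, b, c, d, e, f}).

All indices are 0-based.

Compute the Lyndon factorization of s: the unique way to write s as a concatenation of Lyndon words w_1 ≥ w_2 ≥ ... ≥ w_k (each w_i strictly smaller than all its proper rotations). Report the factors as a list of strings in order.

emit factor 1: 'dfe' (i=0, period=3)
emit factor 2: 'affdfb' (i=3, period=6)
emit factor 3: 'afdece' (i=9, period=6)
emit factor 4: 'aec' (i=15, period=3)

["dfe", "affdfb", "afdece", "aec"]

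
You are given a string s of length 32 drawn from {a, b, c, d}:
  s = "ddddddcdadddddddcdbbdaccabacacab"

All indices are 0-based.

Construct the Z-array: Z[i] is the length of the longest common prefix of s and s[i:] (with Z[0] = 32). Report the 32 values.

[32, 5, 4, 3, 2, 1, 0, 1, 0, 6, 8, 5, 4, 3, 2, 1, 0, 1, 0, 0, 1, 0, 0, 0, 0, 0, 0, 0, 0, 0, 0, 0]

Z[0]=32
i=1: i≥r, start 0; Z[1]=5 grow→box=[1,6)
i=2: min(r-i=4, Z[1]=5)=4; Z[2]=4
i=3: min(r-i=3, Z[2]=4)=3; Z[3]=3
i=4: min(r-i=2, Z[3]=3)=2; Z[4]=2
i=5: min(r-i=1, Z[4]=2)=1; Z[5]=1
i=6: i≥r, start 0; Z[6]=0
i=7: i≥r, start 0; Z[7]=1 grow→box=[7,8)
i=8: i≥r, start 0; Z[8]=0
i=9: i≥r, start 0; Z[9]=6 grow→box=[9,15)
i=10: min(r-i=5, Z[1]=5)=5; Z[10]=8 grow→box=[10,18)
i=11: min(r-i=7, Z[1]=5)=5; Z[11]=5
i=12: min(r-i=6, Z[2]=4)=4; Z[12]=4
i=13: min(r-i=5, Z[3]=3)=3; Z[13]=3
i=14: min(r-i=4, Z[4]=2)=2; Z[14]=2
i=15: min(r-i=3, Z[5]=1)=1; Z[15]=1
i=16: min(r-i=2, Z[6]=0)=0; Z[16]=0
i=17: min(r-i=1, Z[7]=1)=1; Z[17]=1
i=18: i≥r, start 0; Z[18]=0
i=19: i≥r, start 0; Z[19]=0
i=20: i≥r, start 0; Z[20]=1 grow→box=[20,21)
i=21: i≥r, start 0; Z[21]=0
i=22: i≥r, start 0; Z[22]=0
i=23: i≥r, start 0; Z[23]=0
i=24: i≥r, start 0; Z[24]=0
i=25: i≥r, start 0; Z[25]=0
i=26: i≥r, start 0; Z[26]=0
i=27: i≥r, start 0; Z[27]=0
i=28: i≥r, start 0; Z[28]=0
i=29: i≥r, start 0; Z[29]=0
i=30: i≥r, start 0; Z[30]=0
i=31: i≥r, start 0; Z[31]=0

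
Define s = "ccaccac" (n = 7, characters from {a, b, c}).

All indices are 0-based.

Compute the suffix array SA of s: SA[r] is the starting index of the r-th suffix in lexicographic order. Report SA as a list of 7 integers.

[5, 2, 6, 4, 1, 3, 0]

sorted suffixes:
  #0 SA[0]=5  'ac'
  #1 SA[1]=2  'accac'
  #2 SA[2]=6  'c'
  #3 SA[3]=4  'cac'
  #4 SA[4]=1  'caccac'
  #5 SA[5]=3  'ccac'
  #6 SA[6]=0  'ccaccac'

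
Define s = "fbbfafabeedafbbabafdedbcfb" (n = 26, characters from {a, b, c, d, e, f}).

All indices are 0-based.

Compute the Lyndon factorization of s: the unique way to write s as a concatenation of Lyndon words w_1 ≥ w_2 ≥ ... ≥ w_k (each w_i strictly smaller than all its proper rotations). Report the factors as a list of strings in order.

["f", "bbf", "af", "abeedafbb", "abafdedbcfb"]

emit factor 1: 'f' (i=0, period=1)
emit factor 2: 'bbf' (i=1, period=3)
emit factor 3: 'af' (i=4, period=2)
emit factor 4: 'abeedafbb' (i=6, period=9)
emit factor 5: 'abafdedbcfb' (i=15, period=11)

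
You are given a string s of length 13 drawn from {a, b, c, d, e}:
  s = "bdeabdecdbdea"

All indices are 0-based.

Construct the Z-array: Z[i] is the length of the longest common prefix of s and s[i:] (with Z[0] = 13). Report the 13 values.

Z[0]=13
i=1: fresh scan; Z[1]=0
i=2: fresh scan; Z[2]=0
i=3: fresh scan; Z[3]=0
i=4: fresh scan; Z[4]=3 grow→box=[4,7)
i=5: min(r-i=2, Z[1]=0)=0; Z[5]=0
i=6: min(r-i=1, Z[2]=0)=0; Z[6]=0
i=7: fresh scan; Z[7]=0
i=8: fresh scan; Z[8]=0
i=9: fresh scan; Z[9]=4 grow→box=[9,13)
i=10: min(r-i=3, Z[1]=0)=0; Z[10]=0
i=11: min(r-i=2, Z[2]=0)=0; Z[11]=0
i=12: min(r-i=1, Z[3]=0)=0; Z[12]=0

[13, 0, 0, 0, 3, 0, 0, 0, 0, 4, 0, 0, 0]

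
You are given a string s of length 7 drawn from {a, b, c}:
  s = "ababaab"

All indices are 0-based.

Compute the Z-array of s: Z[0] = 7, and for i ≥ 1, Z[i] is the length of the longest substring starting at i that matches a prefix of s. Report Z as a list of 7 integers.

Z[0]=7
i=1: fresh scan; Z[1]=0
i=2: fresh scan; Z[2]=3 scan→box=[2,5)
i=3: min(r-i=2, Z[1]=0)=0; Z[3]=0
i=4: min(r-i=1, Z[2]=3)=1; Z[4]=1
i=5: fresh scan; Z[5]=2 scan→box=[5,7)
i=6: min(r-i=1, Z[1]=0)=0; Z[6]=0

[7, 0, 3, 0, 1, 2, 0]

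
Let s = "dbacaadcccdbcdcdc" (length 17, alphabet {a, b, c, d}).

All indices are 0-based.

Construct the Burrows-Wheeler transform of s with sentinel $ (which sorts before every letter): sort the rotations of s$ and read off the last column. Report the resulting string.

rank  rotation            last
    0  $dbacaadcccdbcdcdc  c
    1  aadcccdbcdcdc$dbac  c
    2  acaadcccdbcdcdc$db  b
    3  adcccdbcdcdc$dbaca  a
    4  bacaadcccdbcdcdc$d  d
    5  bcdcdc$dbacaadcccd  d
    6  c$dbacaadcccdbcdcd  d
    7  caadcccdbcdcdc$dba  a
    8  cccdbcdcdc$dbacaad  d
    9  ccdbcdcdc$dbacaadc  c
   10  cdbcdcdc$dbacaadcc  c
   11  cdc$dbacaadcccdbcd  d
   12  cdcdc$dbacaadcccdb  b
   13  dbacaadcccdbcdcdc$  $
   14  dbcdcdc$dbacaadccc  c
   15  dc$dbacaadcccdbcdc  c
   16  dcccdbcdcdc$dbacaa  a
   17  dcdc$dbacaadcccdbc  c

ccbadddadccdb$ccac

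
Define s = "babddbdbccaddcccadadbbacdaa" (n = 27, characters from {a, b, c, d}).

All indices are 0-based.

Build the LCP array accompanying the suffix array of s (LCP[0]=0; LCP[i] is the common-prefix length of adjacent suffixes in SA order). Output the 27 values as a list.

[0, 1, 1, 1, 1, 2, 2, 0, 2, 1, 1, 1, 2, 0, 3, 1, 4, 2, 1, 0, 2, 1, 2, 2, 1, 1, 2]

rank | idx | suffix
   0 |  26 | a
   1 |  25 | aa
   2 |   1 | abddbdbccaddcccadadbbacdaa
   3 |  22 | acdaa
   4 |  16 | adadbbacdaa
   5 |  18 | adbbacdaa
   6 |  10 | addcccadadbbacdaa
   7 |   0 | babddbdbccaddcccadadbbacdaa
   8 |  21 | bacdaa
   9 |  20 | bbacdaa
  10 |   7 | bccaddcccadadbbacdaa
  11 |   5 | bdbccaddcccadadbbacdaa
  12 |   2 | bddbdbccaddcccadadbbacdaa
  13 |  15 | cadadbbacdaa
  14 |   9 | caddcccadadbbacdaa
  15 |  14 | ccadadbbacdaa
  16 |   8 | ccaddcccadadbbacdaa
  17 |  13 | cccadadbbacdaa
  18 |  23 | cdaa
  19 |  24 | daa
  20 |  17 | dadbbacdaa
  21 |  19 | dbbacdaa
  22 |   6 | dbccaddcccadadbbacdaa
  23 |   4 | dbdbccaddcccadadbbacdaa
  24 |  12 | dcccadadbbacdaa
  25 |   3 | ddbdbccaddcccadadbbacdaa
  26 |  11 | ddcccadadbbacdaa

SA = [26, 25, 1, 22, 16, 18, 10, 0, 21, 20, 7, 5, 2, 15, 9, 14, 8, 13, 23, 24, 17, 19, 6, 4, 12, 3, 11]
i: (SA[i-1],SA[i]) lcp shared
  1: (26,25) 1 'a'
  2: (25,1) 1 'a'
  3: (1,22) 1 'a'
  4: (22,16) 1 'a'
  5: (16,18) 2 'ad'
  6: (18,10) 2 'ad'
  7: (10,0) 0 ''
  8: (0,21) 2 'ba'
  9: (21,20) 1 'b'
  10: (20,7) 1 'b'
  11: (7,5) 1 'b'
  12: (5,2) 2 'bd'
  13: (2,15) 0 ''
  14: (15,9) 3 'cad'
  15: (9,14) 1 'c'
  16: (14,8) 4 'ccad'
  17: (8,13) 2 'cc'
  18: (13,23) 1 'c'
  19: (23,24) 0 ''
  20: (24,17) 2 'da'
  21: (17,19) 1 'd'
  22: (19,6) 2 'db'
  23: (6,4) 2 'db'
  24: (4,12) 1 'd'
  25: (12,3) 1 'd'
  26: (3,11) 2 'dd'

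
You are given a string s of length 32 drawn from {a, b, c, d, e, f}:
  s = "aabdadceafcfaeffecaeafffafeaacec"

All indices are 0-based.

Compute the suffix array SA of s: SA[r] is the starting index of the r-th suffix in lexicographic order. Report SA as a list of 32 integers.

rank→(start, suffix):
  0 → (0, 'aabdadceafcfaeffecaeafffafeaacec')
  1 → (27, 'aacec')
  2 → (1, 'abdadceafcfaeffecaeafffafeaacec')
  3 → (28, 'acec')
  4 → (4, 'adceafcfaeffecaeafffafeaacec')
  5 → (18, 'aeafffafeaacec')
  6 → (12, 'aeffecaeafffafeaacec')
  7 → (8, 'afcfaeffecaeafffafeaacec')
  8 → (24, 'afeaacec')
  9 → (20, 'afffafeaacec')
  10 → (2, 'bdadceafcfaeffecaeafffafeaacec')
  11 → (31, 'c')
  12 → (17, 'caeafffafeaacec')
  13 → (6, 'ceafcfaeffecaeafffafeaacec')
  14 → (29, 'cec')
  15 → (10, 'cfaeffecaeafffafeaacec')
  16 → (3, 'dadceafcfaeffecaeafffafeaacec')
  17 → (5, 'dceafcfaeffecaeafffafeaacec')
  18 → (26, 'eaacec')
  19 → (7, 'eafcfaeffecaeafffafeaacec')
  20 → (19, 'eafffafeaacec')
  21 → (30, 'ec')
  22 → (16, 'ecaeafffafeaacec')
  23 → (13, 'effecaeafffafeaacec')
  24 → (11, 'faeffecaeafffafeaacec')
  25 → (23, 'fafeaacec')
  26 → (9, 'fcfaeffecaeafffafeaacec')
  27 → (25, 'feaacec')
  28 → (15, 'fecaeafffafeaacec')
  29 → (22, 'ffafeaacec')
  30 → (14, 'ffecaeafffafeaacec')
  31 → (21, 'fffafeaacec')

[0, 27, 1, 28, 4, 18, 12, 8, 24, 20, 2, 31, 17, 6, 29, 10, 3, 5, 26, 7, 19, 30, 16, 13, 11, 23, 9, 25, 15, 22, 14, 21]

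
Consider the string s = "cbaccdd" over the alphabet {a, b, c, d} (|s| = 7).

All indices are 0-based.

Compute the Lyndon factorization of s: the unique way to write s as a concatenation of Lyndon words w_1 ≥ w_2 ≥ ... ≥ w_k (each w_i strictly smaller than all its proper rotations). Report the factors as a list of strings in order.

emit factor 1: 'c' (i=0, period=1)
emit factor 2: 'b' (i=1, period=1)
emit factor 3: 'accdd' (i=2, period=5)

["c", "b", "accdd"]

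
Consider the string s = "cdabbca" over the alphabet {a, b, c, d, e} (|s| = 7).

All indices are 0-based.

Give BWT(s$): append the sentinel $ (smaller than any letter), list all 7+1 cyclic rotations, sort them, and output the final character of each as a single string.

acdabb$c

rank  rotation  last
    0  $cdabbca  a
    1  a$cdabbc  c
    2  abbca$cd  d
    3  bbca$cda  a
    4  bca$cdab  b
    5  ca$cdabb  b
    6  cdabbca$  $
    7  dabbca$c  c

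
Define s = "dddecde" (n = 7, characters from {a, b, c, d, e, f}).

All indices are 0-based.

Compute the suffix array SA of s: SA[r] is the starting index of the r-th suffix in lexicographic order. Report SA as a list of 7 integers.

[4, 0, 1, 5, 2, 6, 3]

rank | idx | suffix
   0 |   4 | cde
   1 |   0 | dddecde
   2 |   1 | ddecde
   3 |   5 | de
   4 |   2 | decde
   5 |   6 | e
   6 |   3 | ecde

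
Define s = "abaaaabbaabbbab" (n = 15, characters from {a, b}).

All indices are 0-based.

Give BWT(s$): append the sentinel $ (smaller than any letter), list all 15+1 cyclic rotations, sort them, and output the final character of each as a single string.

rank  rotation          last
    0  $abaaaabbaabbbab  b
    1  aaaabbaabbbab$ab  b
    2  aaabbaabbbab$aba  a
    3  aabbaabbbab$abaa  a
    4  aabbbab$abaaaabb  b
    5  ab$abaaaabbaabbb  b
    6  abaaaabbaabbbab$  $
    7  abbaabbbab$abaaa  a
    8  abbbab$abaaaabba  a
    9  b$abaaaabbaabbba  a
   10  baaaabbaabbbab$a  a
   11  baabbbab$abaaaab  b
   12  bab$abaaaabbaabb  b
   13  bbaabbbab$abaaaa  a
   14  bbab$abaaaabbaab  b
   15  bbbab$abaaaabbaa  a

bbaabb$aaaabbaba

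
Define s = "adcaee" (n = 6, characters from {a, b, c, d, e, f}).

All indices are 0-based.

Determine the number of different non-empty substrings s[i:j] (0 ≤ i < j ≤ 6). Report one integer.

19

sorted suffixes:
  #0 SA[0]=0  'adcaee'
  #1 SA[1]=3  'aee'
  #2 SA[2]=2  'caee'
  #3 SA[3]=1  'dcaee'
  #4 SA[4]=5  'e'
  #5 SA[5]=4  'ee'

SA = [0, 3, 2, 1, 5, 4]
rank  pair      lcp
   1  s[0:],s[3:]  1  'a'
   2  s[3:],s[2:]  0  ''
   3  s[2:],s[1:]  0  ''
   4  s[1:],s[5:]  0  ''
   5  s[5:],s[4:]  1  'e'

n(n+1)/2 = 6·7/2 = 21
Σ LCP = 0 + 1 + 0 + 0 + 0 + 1 = 2
distinct = 21 − 2 = 19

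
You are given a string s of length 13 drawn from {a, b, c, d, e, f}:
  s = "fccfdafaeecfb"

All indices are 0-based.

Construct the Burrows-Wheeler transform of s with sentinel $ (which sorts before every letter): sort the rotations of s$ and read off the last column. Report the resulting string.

rank  rotation        last
    0  $fccfdafaeecfb  b
    1  aeecfb$fccfdaf  f
    2  afaeecfb$fccfd  d
    3  b$fccfdafaeecf  f
    4  ccfdafaeecfb$f  f
    5  cfb$fccfdafaee  e
    6  cfdafaeecfb$fc  c
    7  dafaeecfb$fccf  f
    8  ecfb$fccfdafae  e
    9  eecfb$fccfdafa  a
   10  faeecfb$fccfda  a
   11  fb$fccfdafaeec  c
   12  fccfdafaeecfb$  $
   13  fdafaeecfb$fcc  c

bfdffecfeaac$c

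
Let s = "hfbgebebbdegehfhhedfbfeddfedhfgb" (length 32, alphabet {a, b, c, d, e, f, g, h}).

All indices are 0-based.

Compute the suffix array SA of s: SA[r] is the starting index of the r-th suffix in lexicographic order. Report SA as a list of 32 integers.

sorted suffixes:
  #0 SA[0]=31  'b'
  #1 SA[1]=7  'bbdegehfhhedfbfeddfedhfgb'
  #2 SA[2]=8  'bdegehfhhedfbfeddfedhfgb'
  #3 SA[3]=5  'bebbdegehfhhedfbfeddfedhfgb'
  #4 SA[4]=20  'bfeddfedhfgb'
  #5 SA[5]=2  'bgebebbdegehfhhedfbfeddfedhfgb'
  #6 SA[6]=23  'ddfedhfgb'
  #7 SA[7]=9  'degehfhhedfbfeddfedhfgb'
  #8 SA[8]=18  'dfbfeddfedhfgb'
  #9 SA[9]=24  'dfedhfgb'
  #10 SA[10]=27  'dhfgb'
  #11 SA[11]=6  'ebbdegehfhhedfbfeddfedhfgb'
  #12 SA[12]=4  'ebebbdegehfhhedfbfeddfedhfgb'
  #13 SA[13]=22  'eddfedhfgb'
  #14 SA[14]=17  'edfbfeddfedhfgb'
  #15 SA[15]=26  'edhfgb'
  #16 SA[16]=10  'egehfhhedfbfeddfedhfgb'
  #17 SA[17]=12  'ehfhhedfbfeddfedhfgb'
  #18 SA[18]=19  'fbfeddfedhfgb'
  #19 SA[19]=1  'fbgebebbdegehfhhedfbfeddfedhfgb'
  #20 SA[20]=21  'feddfedhfgb'
  #21 SA[21]=25  'fedhfgb'
  #22 SA[22]=29  'fgb'
  #23 SA[23]=14  'fhhedfbfeddfedhfgb'
  #24 SA[24]=30  'gb'
  #25 SA[25]=3  'gebebbdegehfhhedfbfeddfedhfgb'
  #26 SA[26]=11  'gehfhhedfbfeddfedhfgb'
  #27 SA[27]=16  'hedfbfeddfedhfgb'
  #28 SA[28]=0  'hfbgebebbdegehfhhedfbfeddfedhfgb'
  #29 SA[29]=28  'hfgb'
  #30 SA[30]=13  'hfhhedfbfeddfedhfgb'
  #31 SA[31]=15  'hhedfbfeddfedhfgb'

[31, 7, 8, 5, 20, 2, 23, 9, 18, 24, 27, 6, 4, 22, 17, 26, 10, 12, 19, 1, 21, 25, 29, 14, 30, 3, 11, 16, 0, 28, 13, 15]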